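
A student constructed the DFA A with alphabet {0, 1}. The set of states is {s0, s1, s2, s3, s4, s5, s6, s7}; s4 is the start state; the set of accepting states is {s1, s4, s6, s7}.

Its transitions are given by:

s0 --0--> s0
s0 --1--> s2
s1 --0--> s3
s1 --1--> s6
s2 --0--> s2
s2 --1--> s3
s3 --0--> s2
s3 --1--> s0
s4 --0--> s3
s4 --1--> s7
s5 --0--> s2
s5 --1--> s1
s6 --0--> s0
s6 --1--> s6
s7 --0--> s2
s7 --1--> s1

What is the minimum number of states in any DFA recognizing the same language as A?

States {s5} cannot be reached from the start state, so discard them.
P0 = {s1,s4,s6,s7} | {s0,s2,s3}.
The partition is now stable with 2 blocks: {s1,s4,s6,s7} | {s0,s2,s3}.

2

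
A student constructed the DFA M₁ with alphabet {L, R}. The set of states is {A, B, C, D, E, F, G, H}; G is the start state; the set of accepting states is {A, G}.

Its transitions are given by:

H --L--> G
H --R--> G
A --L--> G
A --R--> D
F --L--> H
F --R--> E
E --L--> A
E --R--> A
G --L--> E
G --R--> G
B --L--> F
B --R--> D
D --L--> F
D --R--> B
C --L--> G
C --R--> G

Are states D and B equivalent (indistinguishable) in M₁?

Yes

First remove the unreachable states {C}; 7 states remain.
P0 = {A,G} | {B,D,E,F,H}.
Refine {A,G} on symbol L: members go to different blocks, giving {A} and {G}.
Refine {B,D,E,F,H} on symbol L: members go to different blocks, giving {B,D,F} and {E} and {H}.
On input L, block {B,D,F} splits into {B,D} and {F}.
No further refinement is possible. Final partition (6 blocks): {A} | {B,D} | {G} | {E} | {H} | {F}.
D and B lie in the same block of the stable partition, so they are equivalent — no string distinguishes them.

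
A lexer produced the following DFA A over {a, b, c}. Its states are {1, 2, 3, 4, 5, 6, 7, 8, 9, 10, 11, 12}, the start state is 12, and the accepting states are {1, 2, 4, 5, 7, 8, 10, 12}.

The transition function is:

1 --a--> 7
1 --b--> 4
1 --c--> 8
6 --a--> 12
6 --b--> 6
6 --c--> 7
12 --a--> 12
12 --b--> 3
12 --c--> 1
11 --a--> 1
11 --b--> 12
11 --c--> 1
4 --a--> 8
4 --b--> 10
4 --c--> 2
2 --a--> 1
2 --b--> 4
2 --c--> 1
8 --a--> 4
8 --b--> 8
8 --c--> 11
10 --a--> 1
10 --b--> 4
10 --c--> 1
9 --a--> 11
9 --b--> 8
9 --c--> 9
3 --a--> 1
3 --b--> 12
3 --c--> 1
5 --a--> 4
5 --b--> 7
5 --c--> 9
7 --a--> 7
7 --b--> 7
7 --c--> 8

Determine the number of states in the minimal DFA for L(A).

First remove the unreachable states {5,6,9}; 9 states remain.
Initial partition by acceptance: {1,2,4,7,8,10,12} | {3,11}.
Refine {1,2,4,7,8,10,12} on symbol b: members go to different blocks, giving {1,2,4,7,8,10} and {12}.
Refine {1,2,4,7,8,10} on symbol c: members go to different blocks, giving {1,2,4,7,10} and {8}.
Refine {1,2,4,7,10} on symbol a: members go to different blocks, giving {1,2,7,10} and {4}.
On input b, block {1,2,7,10} splits into {1,2,10} and {7}.
On input a, block {1,2,10} splits into {2,10} and {1}.
The partition is now stable with 7 blocks: {2,10} | {3,11} | {12} | {8} | {4} | {7} | {1}.

7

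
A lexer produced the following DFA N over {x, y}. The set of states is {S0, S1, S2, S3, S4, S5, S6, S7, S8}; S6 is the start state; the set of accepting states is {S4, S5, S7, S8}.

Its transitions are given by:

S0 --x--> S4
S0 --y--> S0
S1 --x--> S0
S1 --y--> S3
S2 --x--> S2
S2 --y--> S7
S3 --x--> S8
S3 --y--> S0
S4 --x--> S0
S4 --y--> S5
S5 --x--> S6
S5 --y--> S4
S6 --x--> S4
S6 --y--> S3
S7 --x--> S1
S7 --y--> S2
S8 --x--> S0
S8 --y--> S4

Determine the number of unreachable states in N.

No path from S6 leads to S1, S2, S7; the other 6 states are all reachable.

3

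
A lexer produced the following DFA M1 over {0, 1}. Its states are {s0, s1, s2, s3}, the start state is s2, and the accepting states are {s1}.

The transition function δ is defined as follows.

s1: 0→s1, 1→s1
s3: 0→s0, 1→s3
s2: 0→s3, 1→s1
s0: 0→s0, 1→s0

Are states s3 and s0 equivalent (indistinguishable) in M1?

Yes

All states are reachable from the start state.
P0 = {s1} | {s0,s2,s3}.
Refine {s0,s2,s3} on symbol 1: members go to different blocks, giving {s0,s3} and {s2}.
No further refinement is possible. Final partition (3 blocks): {s1} | {s0,s3} | {s2}.
s3 and s0 lie in the same block of the stable partition, so they are equivalent — no string distinguishes them.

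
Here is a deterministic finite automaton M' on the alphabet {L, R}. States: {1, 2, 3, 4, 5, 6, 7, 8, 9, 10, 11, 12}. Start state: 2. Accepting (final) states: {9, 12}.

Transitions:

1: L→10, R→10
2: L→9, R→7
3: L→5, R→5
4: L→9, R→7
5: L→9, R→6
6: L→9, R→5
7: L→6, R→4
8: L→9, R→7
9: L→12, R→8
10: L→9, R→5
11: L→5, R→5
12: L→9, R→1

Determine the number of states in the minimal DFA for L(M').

6

States {3,11} cannot be reached from the start state, so discard them.
Initial partition by acceptance: {9,12} | {1,2,4,5,6,7,8,10}.
Refine {1,2,4,5,6,7,8,10} on symbol L: members go to different blocks, giving {2,4,5,6,8,10} and {1,7}.
Refine {9,12} on symbol R: members go to different blocks, giving {9} and {12}.
Split {2,4,5,6,8,10} by δ(·,R) → {2,4,8} and {5,6,10}.
Refine {1,7} on symbol R: members go to different blocks, giving {1} and {7}.
No further refinement is possible. Final partition (6 blocks): {9} | {2,4,8} | {1} | {12} | {5,6,10} | {7}.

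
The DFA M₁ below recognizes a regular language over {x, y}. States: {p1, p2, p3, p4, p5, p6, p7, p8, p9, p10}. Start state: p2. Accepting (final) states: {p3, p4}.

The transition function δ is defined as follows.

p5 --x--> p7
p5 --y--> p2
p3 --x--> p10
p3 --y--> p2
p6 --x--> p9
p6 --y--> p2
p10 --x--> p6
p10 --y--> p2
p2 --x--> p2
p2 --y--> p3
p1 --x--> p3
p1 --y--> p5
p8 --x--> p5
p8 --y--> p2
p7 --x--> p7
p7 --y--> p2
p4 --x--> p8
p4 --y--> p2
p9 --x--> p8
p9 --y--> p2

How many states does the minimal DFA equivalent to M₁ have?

Reachable states from the start: {p2,p3,p5,p6,p7,p8,p9,p10}. Unreachable: {p1,p4} — drop them.
Initial partition by acceptance: {p3} | {p2,p5,p6,p7,p8,p9,p10}.
On input y, block {p2,p5,p6,p7,p8,p9,p10} splits into {p5,p6,p7,p8,p9,p10} and {p2}.
Stable partition: {p3} | {p5,p6,p7,p8,p9,p10} | {p2} — 3 equivalence classes.

3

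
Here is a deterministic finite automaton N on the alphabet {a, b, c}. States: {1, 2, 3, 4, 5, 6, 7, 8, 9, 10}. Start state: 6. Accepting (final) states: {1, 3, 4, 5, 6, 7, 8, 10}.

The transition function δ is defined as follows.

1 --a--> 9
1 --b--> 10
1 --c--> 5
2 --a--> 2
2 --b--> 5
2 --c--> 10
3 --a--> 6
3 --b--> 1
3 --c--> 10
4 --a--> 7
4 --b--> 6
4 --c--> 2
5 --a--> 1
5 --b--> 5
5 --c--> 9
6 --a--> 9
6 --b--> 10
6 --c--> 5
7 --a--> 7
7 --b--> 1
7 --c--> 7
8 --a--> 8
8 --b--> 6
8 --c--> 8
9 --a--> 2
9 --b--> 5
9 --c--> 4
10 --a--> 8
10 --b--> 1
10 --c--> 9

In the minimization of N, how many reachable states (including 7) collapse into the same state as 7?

2

Reachable states from the start: {1,2,4,5,6,7,8,9,10}. Unreachable: {3} — drop them.
P0 = {1,4,5,6,7,8,10} | {2,9}.
Refine {1,4,5,6,7,8,10} on symbol a: members go to different blocks, giving {4,5,7,8,10} and {1,6}.
Refine {4,5,7,8,10} on symbol a: members go to different blocks, giving {4,7,8,10} and {5}.
Refine {4,7,8,10} on symbol c: members go to different blocks, giving {4,10} and {7,8}.
The partition is now stable with 5 blocks: {4,10} | {2,9} | {1,6} | {5} | {7,8}.
State 7 belongs to the block {7,8}, which has 2 states.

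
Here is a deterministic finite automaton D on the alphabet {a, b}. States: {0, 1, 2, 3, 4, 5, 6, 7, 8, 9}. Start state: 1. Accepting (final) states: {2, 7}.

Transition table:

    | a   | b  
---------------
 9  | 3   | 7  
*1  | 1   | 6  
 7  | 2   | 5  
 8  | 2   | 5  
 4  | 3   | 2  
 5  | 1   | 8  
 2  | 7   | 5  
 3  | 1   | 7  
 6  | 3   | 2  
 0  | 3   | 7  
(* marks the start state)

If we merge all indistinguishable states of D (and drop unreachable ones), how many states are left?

6

First remove the unreachable states {0,4,9}; 7 states remain.
Start with accepting vs non-accepting: {2,7} | {1,3,5,6,8}.
On input a, block {1,3,5,6,8} splits into {1,3,5,6} and {8}.
Split {1,3,5,6} by δ(·,b) → {3,6} and {1} and {5}.
On input a, block {3,6} splits into {3} and {6}.
Stable partition: {2,7} | {3} | {8} | {1} | {5} | {6} — 6 equivalence classes.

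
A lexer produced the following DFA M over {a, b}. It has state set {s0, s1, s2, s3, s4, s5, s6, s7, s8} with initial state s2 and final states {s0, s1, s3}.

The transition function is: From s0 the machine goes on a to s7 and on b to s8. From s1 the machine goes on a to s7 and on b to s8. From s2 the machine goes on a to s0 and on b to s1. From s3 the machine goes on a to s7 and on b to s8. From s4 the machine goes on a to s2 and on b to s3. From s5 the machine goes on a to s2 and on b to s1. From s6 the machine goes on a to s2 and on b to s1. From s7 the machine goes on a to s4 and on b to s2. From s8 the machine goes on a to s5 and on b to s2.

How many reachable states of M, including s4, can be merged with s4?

2

First remove the unreachable states {s6}; 8 states remain.
Start with accepting vs non-accepting: {s0,s1,s3} | {s2,s4,s5,s7,s8}.
Refine {s2,s4,s5,s7,s8} on symbol a: members go to different blocks, giving {s4,s5,s7,s8} and {s2}.
Refine {s4,s5,s7,s8} on symbol a: members go to different blocks, giving {s4,s5} and {s7,s8}.
The partition is now stable with 4 blocks: {s0,s1,s3} | {s4,s5} | {s2} | {s7,s8}.
State s4 belongs to the block {s4,s5}, which has 2 states.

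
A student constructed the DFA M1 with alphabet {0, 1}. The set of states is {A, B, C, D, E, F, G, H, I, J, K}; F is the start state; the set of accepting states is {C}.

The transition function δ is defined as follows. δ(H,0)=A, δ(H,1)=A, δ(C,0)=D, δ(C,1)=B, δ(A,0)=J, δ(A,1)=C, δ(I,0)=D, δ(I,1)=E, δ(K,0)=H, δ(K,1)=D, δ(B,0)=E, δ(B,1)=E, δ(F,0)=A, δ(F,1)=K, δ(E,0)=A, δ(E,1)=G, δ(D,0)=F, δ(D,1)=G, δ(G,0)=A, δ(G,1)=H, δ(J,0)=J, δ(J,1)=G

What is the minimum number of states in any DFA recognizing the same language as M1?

States {I} cannot be reached from the start state, so discard them.
Initial partition by acceptance: {C} | {A,B,D,E,F,G,H,J,K}.
On input 1, block {A,B,D,E,F,G,H,J,K} splits into {B,D,E,F,G,H,J,K} and {A}.
On input 0, block {B,D,E,F,G,H,J,K} splits into {B,D,J,K} and {E,F,G,H}.
Refine {B,D,J,K} on symbol 0: members go to different blocks, giving {B,D,K} and {J}.
On input 1, block {B,D,K} splits into {B,D} and {K}.
On input 1, block {E,F,G,H} splits into {E,G} and {F} and {H}.
On input 0, block {B,D} splits into {B} and {D}.
Refine {E,G} on symbol 1: members go to different blocks, giving {E} and {G}.
No further refinement is possible. Final partition (10 blocks): {C} | {B} | {A} | {E} | {J} | {K} | {F} | {H} | {D} | {G}.

10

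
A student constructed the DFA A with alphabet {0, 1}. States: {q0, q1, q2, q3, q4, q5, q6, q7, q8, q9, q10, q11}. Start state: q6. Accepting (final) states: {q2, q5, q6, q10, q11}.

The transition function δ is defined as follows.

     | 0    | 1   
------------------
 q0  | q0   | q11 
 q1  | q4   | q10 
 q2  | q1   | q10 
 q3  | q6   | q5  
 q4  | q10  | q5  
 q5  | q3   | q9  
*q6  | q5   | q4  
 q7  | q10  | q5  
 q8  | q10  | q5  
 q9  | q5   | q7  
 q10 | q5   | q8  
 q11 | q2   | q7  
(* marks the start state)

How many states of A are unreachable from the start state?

4

Starting at q6 and following transitions, the reachable set is {q3, q4, q5, q6, q7, q8, q9, q10}. That leaves q0, q1, q2, q11 unreachable — 4 in total.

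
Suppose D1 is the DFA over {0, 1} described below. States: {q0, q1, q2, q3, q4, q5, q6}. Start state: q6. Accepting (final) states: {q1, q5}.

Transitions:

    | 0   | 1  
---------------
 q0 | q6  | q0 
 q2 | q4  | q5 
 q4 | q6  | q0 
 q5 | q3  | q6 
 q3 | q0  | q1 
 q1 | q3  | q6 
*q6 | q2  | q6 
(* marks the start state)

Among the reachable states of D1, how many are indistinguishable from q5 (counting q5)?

2

Every state is reachable, so we keep all 7.
Initial partition by acceptance: {q1,q5} | {q0,q2,q3,q4,q6}.
Refine {q0,q2,q3,q4,q6} on symbol 1: members go to different blocks, giving {q0,q4,q6} and {q2,q3}.
Refine {q0,q4,q6} on symbol 0: members go to different blocks, giving {q0,q4} and {q6}.
Stable partition: {q1,q5} | {q0,q4} | {q2,q3} | {q6} — 4 equivalence classes.
State q5 belongs to the block {q1,q5}, which has 2 states.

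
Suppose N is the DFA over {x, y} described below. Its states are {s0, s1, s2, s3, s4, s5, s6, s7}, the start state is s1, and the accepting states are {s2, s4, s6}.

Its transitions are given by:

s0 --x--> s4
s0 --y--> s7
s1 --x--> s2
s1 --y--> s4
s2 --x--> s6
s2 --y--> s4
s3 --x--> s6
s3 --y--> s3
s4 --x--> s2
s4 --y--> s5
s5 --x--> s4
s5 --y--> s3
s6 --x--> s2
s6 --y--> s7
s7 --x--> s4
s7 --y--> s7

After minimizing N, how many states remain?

Reachable states from the start: {s1,s2,s3,s4,s5,s6,s7}. Unreachable: {s0} — drop them.
P0 = {s2,s4,s6} | {s1,s3,s5,s7}.
On input y, block {s2,s4,s6} splits into {s4,s6} and {s2}.
Split {s1,s3,s5,s7} by δ(·,x) → {s3,s5,s7} and {s1}.
The partition is now stable with 4 blocks: {s4,s6} | {s3,s5,s7} | {s2} | {s1}.

4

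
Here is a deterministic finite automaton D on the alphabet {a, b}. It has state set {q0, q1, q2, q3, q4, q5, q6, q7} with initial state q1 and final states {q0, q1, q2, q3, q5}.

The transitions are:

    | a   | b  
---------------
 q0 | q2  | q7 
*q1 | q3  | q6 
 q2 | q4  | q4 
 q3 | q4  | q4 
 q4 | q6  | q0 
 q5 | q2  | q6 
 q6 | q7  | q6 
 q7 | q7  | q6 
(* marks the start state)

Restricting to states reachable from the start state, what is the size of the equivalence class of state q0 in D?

States {q5} cannot be reached from the start state, so discard them.
Start with accepting vs non-accepting: {q0,q1,q2,q3} | {q4,q6,q7}.
Refine {q0,q1,q2,q3} on symbol a: members go to different blocks, giving {q0,q1} and {q2,q3}.
Split {q4,q6,q7} by δ(·,b) → {q6,q7} and {q4}.
The partition is now stable with 4 blocks: {q0,q1} | {q6,q7} | {q2,q3} | {q4}.
The equivalence class containing q0 is {q0,q1}, of size 2.

2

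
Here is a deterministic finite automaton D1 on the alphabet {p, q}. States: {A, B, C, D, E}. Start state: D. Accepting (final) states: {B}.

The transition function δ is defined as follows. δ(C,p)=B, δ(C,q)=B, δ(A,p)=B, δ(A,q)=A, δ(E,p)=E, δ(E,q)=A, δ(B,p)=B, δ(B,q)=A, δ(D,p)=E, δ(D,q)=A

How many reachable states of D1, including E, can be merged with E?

Reachable states from the start: {A,B,D,E}. Unreachable: {C} — drop them.
Initial partition by acceptance: {B} | {A,D,E}.
On input p, block {A,D,E} splits into {D,E} and {A}.
Stable partition: {B} | {D,E} | {A} — 3 equivalence classes.
State E belongs to the block {D,E}, which has 2 states.

2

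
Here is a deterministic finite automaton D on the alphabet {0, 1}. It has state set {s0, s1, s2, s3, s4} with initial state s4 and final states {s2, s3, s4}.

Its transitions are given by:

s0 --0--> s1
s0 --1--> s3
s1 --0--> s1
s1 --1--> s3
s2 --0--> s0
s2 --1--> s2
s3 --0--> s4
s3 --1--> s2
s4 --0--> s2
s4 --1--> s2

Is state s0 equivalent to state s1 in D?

Yes

All states are reachable from the start state.
Initial partition by acceptance: {s2,s3,s4} | {s0,s1}.
Refine {s2,s3,s4} on symbol 0: members go to different blocks, giving {s3,s4} and {s2}.
On input 0, block {s3,s4} splits into {s3} and {s4}.
The partition is now stable with 4 blocks: {s3} | {s0,s1} | {s2} | {s4}.
s0 and s1 lie in the same block of the stable partition, so they are equivalent — no string distinguishes them.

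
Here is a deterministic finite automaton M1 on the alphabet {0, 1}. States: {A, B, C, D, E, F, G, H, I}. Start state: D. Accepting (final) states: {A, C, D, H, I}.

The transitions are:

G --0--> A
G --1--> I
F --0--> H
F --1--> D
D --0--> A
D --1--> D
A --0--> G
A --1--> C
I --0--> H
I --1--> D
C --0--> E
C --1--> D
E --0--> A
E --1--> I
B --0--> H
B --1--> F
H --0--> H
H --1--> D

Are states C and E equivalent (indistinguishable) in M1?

No

States {B,F} cannot be reached from the start state, so discard them.
Start with accepting vs non-accepting: {A,C,D,H,I} | {E,G}.
On input 0, block {A,C,D,H,I} splits into {D,H,I} and {A,C}.
On input 0, block {D,H,I} splits into {H,I} and {D}.
Split {A,C} by δ(·,1) → {A} and {C}.
No further refinement is possible. Final partition (5 blocks): {H,I} | {E,G} | {A} | {D} | {C}.
C and E end up in different blocks, so they are distinguishable. For instance, the string 'ε' is accepted from only C.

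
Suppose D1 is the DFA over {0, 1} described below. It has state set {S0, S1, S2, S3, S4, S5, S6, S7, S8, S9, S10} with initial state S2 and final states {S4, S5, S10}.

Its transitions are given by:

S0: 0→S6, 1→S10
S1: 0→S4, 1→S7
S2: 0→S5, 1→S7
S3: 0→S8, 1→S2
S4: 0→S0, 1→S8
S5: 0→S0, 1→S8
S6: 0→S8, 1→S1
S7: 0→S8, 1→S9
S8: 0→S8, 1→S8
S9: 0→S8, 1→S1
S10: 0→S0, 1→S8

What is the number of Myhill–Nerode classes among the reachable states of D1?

6

Reachable states from the start: {S0,S1,S2,S4,S5,S6,S7,S8,S9,S10}. Unreachable: {S3} — drop them.
Initial partition by acceptance: {S4,S5,S10} | {S0,S1,S2,S6,S7,S8,S9}.
Split {S0,S1,S2,S6,S7,S8,S9} by δ(·,0) → {S0,S6,S7,S8,S9} and {S1,S2}.
Refine {S0,S6,S7,S8,S9} on symbol 1: members go to different blocks, giving {S6,S9} and {S7,S8} and {S0}.
Refine {S7,S8} on symbol 1: members go to different blocks, giving {S7} and {S8}.
Stable partition: {S4,S5,S10} | {S6,S9} | {S1,S2} | {S7} | {S0} | {S8} — 6 equivalence classes.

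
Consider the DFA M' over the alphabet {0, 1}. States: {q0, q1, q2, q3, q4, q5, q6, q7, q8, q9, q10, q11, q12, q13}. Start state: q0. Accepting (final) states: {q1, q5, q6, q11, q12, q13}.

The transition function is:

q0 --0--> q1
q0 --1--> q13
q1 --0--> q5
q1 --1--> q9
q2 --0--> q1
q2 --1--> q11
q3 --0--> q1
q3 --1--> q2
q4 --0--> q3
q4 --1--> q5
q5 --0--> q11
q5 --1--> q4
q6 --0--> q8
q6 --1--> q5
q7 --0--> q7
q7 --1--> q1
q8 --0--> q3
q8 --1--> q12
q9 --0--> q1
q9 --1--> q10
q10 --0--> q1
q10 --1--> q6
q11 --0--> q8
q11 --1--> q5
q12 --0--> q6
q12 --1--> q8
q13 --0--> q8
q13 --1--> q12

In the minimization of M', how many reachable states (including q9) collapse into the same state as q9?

Reachable states from the start: {q0,q1,q2,q3,q4,q5,q6,q8,q9,q10,q11,q12,q13}. Unreachable: {q7} — drop them.
P0 = {q1,q5,q6,q11,q12,q13} | {q0,q2,q3,q4,q8,q9,q10}.
On input 0, block {q1,q5,q6,q11,q12,q13} splits into {q1,q5,q12} and {q6,q11,q13}.
Split {q1,q5,q12} by δ(·,0) → {q5,q12} and {q1}.
On input 0, block {q0,q2,q3,q4,q8,q9,q10} splits into {q0,q2,q3,q9,q10} and {q4,q8}.
Refine {q0,q2,q3,q9,q10} on symbol 1: members go to different blocks, giving {q0,q2,q10} and {q3,q9}.
Stable partition: {q5,q12} | {q0,q2,q10} | {q6,q11,q13} | {q1} | {q4,q8} | {q3,q9} — 6 equivalence classes.
State q9 belongs to the block {q3,q9}, which has 2 states.

2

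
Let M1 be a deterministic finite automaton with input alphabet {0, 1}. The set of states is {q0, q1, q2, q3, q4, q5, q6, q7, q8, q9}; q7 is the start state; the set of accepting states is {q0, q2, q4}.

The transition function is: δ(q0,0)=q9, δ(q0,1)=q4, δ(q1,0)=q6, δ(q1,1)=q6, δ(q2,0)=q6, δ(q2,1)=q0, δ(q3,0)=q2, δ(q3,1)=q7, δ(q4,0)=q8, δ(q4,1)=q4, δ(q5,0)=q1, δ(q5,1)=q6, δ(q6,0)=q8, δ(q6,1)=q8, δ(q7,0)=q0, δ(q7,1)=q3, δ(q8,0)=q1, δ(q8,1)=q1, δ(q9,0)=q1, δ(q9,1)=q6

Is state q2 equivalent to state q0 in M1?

States {q5} cannot be reached from the start state, so discard them.
P0 = {q0,q2,q4} | {q1,q3,q6,q7,q8,q9}.
Refine {q1,q3,q6,q7,q8,q9} on symbol 0: members go to different blocks, giving {q1,q6,q8,q9} and {q3,q7}.
The partition is now stable with 3 blocks: {q0,q2,q4} | {q1,q6,q8,q9} | {q3,q7}.
q2 and q0 lie in the same block of the stable partition, so they are equivalent — no string distinguishes them.

Yes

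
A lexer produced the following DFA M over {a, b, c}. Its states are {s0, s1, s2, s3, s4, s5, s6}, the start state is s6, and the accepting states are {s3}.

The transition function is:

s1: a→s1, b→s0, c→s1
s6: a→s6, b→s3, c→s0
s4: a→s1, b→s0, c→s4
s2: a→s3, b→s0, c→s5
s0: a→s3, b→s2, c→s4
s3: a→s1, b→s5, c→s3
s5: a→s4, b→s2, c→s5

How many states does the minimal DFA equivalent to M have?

4

All states are reachable from the start state.
Start with accepting vs non-accepting: {s3} | {s0,s1,s2,s4,s5,s6}.
Split {s0,s1,s2,s4,s5,s6} by δ(·,a) → {s1,s4,s5,s6} and {s0,s2}.
Split {s1,s4,s5,s6} by δ(·,b) → {s1,s4,s5} and {s6}.
Stable partition: {s3} | {s1,s4,s5} | {s0,s2} | {s6} — 4 equivalence classes.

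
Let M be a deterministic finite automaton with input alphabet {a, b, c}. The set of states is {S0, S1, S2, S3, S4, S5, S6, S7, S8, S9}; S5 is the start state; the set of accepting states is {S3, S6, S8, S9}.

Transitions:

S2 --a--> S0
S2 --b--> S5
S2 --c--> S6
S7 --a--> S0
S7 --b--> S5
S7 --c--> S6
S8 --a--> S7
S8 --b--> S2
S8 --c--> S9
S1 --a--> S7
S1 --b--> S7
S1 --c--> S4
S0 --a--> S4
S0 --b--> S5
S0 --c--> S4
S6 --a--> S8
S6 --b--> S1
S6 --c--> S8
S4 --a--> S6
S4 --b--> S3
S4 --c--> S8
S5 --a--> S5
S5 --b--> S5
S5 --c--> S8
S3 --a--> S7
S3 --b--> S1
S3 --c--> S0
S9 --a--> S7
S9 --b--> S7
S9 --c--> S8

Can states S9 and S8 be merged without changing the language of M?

All states are reachable from the start state.
Initial partition by acceptance: {S3,S6,S8,S9} | {S0,S1,S2,S4,S5,S7}.
Split {S3,S6,S8,S9} by δ(·,a) → {S3,S8,S9} and {S6}.
Split {S3,S8,S9} by δ(·,c) → {S8,S9} and {S3}.
Split {S0,S1,S2,S4,S5,S7} by δ(·,a) → {S0,S1,S2,S5,S7} and {S4}.
Refine {S0,S1,S2,S5,S7} on symbol a: members go to different blocks, giving {S1,S2,S5,S7} and {S0}.
Split {S1,S2,S5,S7} by δ(·,a) → {S1,S5} and {S2,S7}.
Refine {S1,S5} on symbol a: members go to different blocks, giving {S1} and {S5}.
The partition is now stable with 8 blocks: {S8,S9} | {S1} | {S6} | {S3} | {S4} | {S0} | {S2,S7} | {S5}.
S9 and S8 lie in the same block of the stable partition, so they are equivalent — no string distinguishes them.

Yes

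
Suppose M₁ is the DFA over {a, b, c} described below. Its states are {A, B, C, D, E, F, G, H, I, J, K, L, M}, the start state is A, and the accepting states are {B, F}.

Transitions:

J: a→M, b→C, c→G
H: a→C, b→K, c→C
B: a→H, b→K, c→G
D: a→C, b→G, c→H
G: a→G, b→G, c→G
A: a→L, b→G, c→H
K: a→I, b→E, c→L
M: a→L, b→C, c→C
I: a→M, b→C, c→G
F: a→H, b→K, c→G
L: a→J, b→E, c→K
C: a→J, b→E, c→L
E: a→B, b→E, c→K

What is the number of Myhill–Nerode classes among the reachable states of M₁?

States {D,F} cannot be reached from the start state, so discard them.
Start with accepting vs non-accepting: {B} | {A,C,E,G,H,I,J,K,L,M}.
On input a, block {A,C,E,G,H,I,J,K,L,M} splits into {A,C,G,H,I,J,K,L,M} and {E}.
On input b, block {A,C,G,H,I,J,K,L,M} splits into {A,G,H,I,J,M} and {C,K,L}.
On input a, block {A,G,H,I,J,M} splits into {A,H,M} and {G,I,J}.
Split {A,H,M} by δ(·,b) → {H,M} and {A}.
Refine {G,I,J} on symbol a: members go to different blocks, giving {I,J} and {G}.
The partition is now stable with 7 blocks: {B} | {H,M} | {E} | {C,K,L} | {I,J} | {A} | {G}.

7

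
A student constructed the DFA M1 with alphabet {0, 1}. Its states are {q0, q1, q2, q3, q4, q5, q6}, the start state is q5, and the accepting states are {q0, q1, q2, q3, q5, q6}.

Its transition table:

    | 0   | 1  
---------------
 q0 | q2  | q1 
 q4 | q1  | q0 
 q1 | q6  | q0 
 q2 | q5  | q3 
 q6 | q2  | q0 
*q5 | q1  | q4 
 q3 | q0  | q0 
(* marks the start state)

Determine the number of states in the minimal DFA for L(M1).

All states are reachable from the start state.
P0 = {q0,q1,q2,q3,q5,q6} | {q4}.
Refine {q0,q1,q2,q3,q5,q6} on symbol 1: members go to different blocks, giving {q0,q1,q2,q3,q6} and {q5}.
Split {q0,q1,q2,q3,q6} by δ(·,0) → {q0,q1,q3,q6} and {q2}.
On input 0, block {q0,q1,q3,q6} splits into {q0,q6} and {q1,q3}.
Refine {q0,q6} on symbol 1: members go to different blocks, giving {q0} and {q6}.
On input 0, block {q1,q3} splits into {q1} and {q3}.
Stable partition: {q0} | {q4} | {q5} | {q2} | {q1} | {q6} | {q3} — 7 equivalence classes.

7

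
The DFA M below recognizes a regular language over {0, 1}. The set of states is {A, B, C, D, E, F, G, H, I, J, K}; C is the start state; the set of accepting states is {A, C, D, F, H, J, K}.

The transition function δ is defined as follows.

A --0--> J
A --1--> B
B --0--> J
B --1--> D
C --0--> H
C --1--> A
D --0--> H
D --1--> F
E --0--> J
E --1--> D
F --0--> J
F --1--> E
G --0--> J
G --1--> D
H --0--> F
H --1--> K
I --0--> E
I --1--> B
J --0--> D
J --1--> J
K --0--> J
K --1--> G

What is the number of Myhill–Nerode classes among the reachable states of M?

5

Reachable states from the start: {A,B,C,D,E,F,G,H,J,K}. Unreachable: {I} — drop them.
Initial partition by acceptance: {A,C,D,F,H,J,K} | {B,E,G}.
Refine {A,C,D,F,H,J,K} on symbol 1: members go to different blocks, giving {C,D,H,J} and {A,F,K}.
Split {C,D,H,J} by δ(·,0) → {C,D,J} and {H}.
On input 0, block {C,D,J} splits into {C,D} and {J}.
Stable partition: {C,D} | {B,E,G} | {A,F,K} | {H} | {J} — 5 equivalence classes.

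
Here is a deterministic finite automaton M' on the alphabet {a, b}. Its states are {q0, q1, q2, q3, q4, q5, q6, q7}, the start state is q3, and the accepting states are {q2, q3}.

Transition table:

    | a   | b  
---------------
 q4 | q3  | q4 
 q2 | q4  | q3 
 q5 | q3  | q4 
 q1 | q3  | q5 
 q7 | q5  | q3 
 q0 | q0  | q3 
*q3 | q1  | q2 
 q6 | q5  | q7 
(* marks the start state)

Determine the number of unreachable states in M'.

3

Starting at q3 and following transitions, the reachable set is {q1, q2, q3, q4, q5}. That leaves q0, q6, q7 unreachable — 3 in total.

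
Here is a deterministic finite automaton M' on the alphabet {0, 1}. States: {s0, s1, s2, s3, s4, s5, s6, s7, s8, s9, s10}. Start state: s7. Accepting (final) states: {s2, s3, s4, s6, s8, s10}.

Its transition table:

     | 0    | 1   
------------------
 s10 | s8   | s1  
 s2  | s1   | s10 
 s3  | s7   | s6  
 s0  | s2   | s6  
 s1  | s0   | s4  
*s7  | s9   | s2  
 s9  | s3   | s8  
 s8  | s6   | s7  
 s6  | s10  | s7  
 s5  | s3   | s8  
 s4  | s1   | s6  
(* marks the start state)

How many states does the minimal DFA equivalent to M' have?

4

First remove the unreachable states {s5}; 10 states remain.
Start with accepting vs non-accepting: {s2,s3,s4,s6,s8,s10} | {s0,s1,s7,s9}.
On input 0, block {s2,s3,s4,s6,s8,s10} splits into {s2,s3,s4} and {s6,s8,s10}.
Refine {s0,s1,s7,s9} on symbol 0: members go to different blocks, giving {s0,s9} and {s1,s7}.
The partition is now stable with 4 blocks: {s2,s3,s4} | {s0,s9} | {s6,s8,s10} | {s1,s7}.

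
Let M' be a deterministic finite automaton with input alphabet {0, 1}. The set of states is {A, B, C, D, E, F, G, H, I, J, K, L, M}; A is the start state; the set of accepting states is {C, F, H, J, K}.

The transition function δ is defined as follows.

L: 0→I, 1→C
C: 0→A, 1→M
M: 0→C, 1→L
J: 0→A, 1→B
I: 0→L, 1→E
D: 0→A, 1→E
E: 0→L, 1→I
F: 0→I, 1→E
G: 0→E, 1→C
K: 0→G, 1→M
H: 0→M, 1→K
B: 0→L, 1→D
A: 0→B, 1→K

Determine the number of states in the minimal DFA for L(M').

4

Reachable states from the start: {A,B,C,D,E,G,I,K,L,M}. Unreachable: {F,H,J} — drop them.
Start with accepting vs non-accepting: {C,K} | {A,B,D,E,G,I,L,M}.
Split {A,B,D,E,G,I,L,M} by δ(·,0) → {A,B,D,E,G,I,L} and {M}.
Refine {A,B,D,E,G,I,L} on symbol 1: members go to different blocks, giving {B,D,E,I} and {A,G,L}.
Stable partition: {C,K} | {B,D,E,I} | {M} | {A,G,L} — 4 equivalence classes.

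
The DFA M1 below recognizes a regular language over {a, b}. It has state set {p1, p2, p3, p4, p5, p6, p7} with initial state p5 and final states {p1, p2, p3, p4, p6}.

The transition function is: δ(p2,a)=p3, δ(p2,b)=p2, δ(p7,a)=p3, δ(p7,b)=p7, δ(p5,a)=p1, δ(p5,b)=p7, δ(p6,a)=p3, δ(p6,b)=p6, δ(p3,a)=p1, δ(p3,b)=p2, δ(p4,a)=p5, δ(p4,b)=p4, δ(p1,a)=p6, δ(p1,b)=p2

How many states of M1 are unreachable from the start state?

No path from p5 leads to p4; the other 6 states are all reachable.

1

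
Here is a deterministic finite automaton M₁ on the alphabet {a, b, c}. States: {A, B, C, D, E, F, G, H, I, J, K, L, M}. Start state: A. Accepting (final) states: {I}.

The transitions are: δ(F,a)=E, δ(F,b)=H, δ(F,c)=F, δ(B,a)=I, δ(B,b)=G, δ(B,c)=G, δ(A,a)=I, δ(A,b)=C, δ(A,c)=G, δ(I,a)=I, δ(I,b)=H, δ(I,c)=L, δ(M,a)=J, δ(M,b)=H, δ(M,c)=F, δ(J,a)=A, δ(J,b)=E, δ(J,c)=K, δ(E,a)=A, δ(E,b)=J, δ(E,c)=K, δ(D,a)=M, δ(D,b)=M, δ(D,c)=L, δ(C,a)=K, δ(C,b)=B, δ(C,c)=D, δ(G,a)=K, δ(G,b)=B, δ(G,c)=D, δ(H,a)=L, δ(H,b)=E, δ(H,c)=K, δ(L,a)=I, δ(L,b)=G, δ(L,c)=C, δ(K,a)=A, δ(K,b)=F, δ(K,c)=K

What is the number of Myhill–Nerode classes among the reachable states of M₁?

Start with accepting vs non-accepting: {I} | {A,B,C,D,E,F,G,H,J,K,L,M}.
Refine {A,B,C,D,E,F,G,H,J,K,L,M} on symbol a: members go to different blocks, giving {C,D,E,F,G,H,J,K,M} and {A,B,L}.
Refine {C,D,E,F,G,H,J,K,M} on symbol a: members go to different blocks, giving {C,D,F,G,M} and {E,H,J,K}.
Split {C,D,F,G,M} by δ(·,a) → {C,F,G,M} and {D}.
Split {C,F,G,M} by δ(·,b) → {C,G} and {F,M}.
Split {E,H,J,K} by δ(·,b) → {E,H,J} and {K}.
The partition is now stable with 7 blocks: {I} | {C,G} | {A,B,L} | {E,H,J} | {D} | {F,M} | {K}.

7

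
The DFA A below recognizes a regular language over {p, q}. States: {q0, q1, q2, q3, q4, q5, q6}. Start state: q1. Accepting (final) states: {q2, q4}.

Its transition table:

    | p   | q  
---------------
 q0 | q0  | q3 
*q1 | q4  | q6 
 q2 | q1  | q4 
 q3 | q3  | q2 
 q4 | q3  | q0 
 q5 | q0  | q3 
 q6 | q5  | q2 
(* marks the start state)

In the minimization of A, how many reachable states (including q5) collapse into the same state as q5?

2

Initial partition by acceptance: {q2,q4} | {q0,q1,q3,q5,q6}.
Refine {q2,q4} on symbol q: members go to different blocks, giving {q2} and {q4}.
On input p, block {q0,q1,q3,q5,q6} splits into {q0,q3,q5,q6} and {q1}.
Refine {q0,q3,q5,q6} on symbol q: members go to different blocks, giving {q0,q5} and {q3,q6}.
Refine {q3,q6} on symbol p: members go to different blocks, giving {q3} and {q6}.
The partition is now stable with 6 blocks: {q2} | {q0,q5} | {q4} | {q1} | {q3} | {q6}.
State q5 belongs to the block {q0,q5}, which has 2 states.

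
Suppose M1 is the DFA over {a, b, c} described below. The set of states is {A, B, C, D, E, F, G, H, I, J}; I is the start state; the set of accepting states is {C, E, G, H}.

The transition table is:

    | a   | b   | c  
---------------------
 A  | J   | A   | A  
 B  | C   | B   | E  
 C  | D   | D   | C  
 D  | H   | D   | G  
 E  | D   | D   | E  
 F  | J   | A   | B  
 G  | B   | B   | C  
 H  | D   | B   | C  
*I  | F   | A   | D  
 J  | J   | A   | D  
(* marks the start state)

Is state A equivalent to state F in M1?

No

Every state is reachable, so we keep all 10.
Initial partition by acceptance: {C,E,G,H} | {A,B,D,F,I,J}.
Split {A,B,D,F,I,J} by δ(·,a) → {A,F,I,J} and {B,D}.
Refine {A,F,I,J} on symbol c: members go to different blocks, giving {F,I,J} and {A}.
Stable partition: {C,E,G,H} | {F,I,J} | {B,D} | {A} — 4 equivalence classes.
A and F end up in different blocks, so they are distinguishable. For instance, the string 'ca' is accepted from only F.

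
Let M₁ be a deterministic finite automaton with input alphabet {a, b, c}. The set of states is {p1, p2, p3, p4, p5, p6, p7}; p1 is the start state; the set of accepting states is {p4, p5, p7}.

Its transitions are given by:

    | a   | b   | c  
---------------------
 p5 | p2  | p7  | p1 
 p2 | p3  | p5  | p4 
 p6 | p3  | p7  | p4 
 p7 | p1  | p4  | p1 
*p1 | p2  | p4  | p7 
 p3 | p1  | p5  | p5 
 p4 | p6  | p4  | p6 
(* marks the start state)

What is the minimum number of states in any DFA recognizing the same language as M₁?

All states are reachable from the start state.
P0 = {p4,p5,p7} | {p1,p2,p3,p6}.
Stable partition: {p4,p5,p7} | {p1,p2,p3,p6} — 2 equivalence classes.

2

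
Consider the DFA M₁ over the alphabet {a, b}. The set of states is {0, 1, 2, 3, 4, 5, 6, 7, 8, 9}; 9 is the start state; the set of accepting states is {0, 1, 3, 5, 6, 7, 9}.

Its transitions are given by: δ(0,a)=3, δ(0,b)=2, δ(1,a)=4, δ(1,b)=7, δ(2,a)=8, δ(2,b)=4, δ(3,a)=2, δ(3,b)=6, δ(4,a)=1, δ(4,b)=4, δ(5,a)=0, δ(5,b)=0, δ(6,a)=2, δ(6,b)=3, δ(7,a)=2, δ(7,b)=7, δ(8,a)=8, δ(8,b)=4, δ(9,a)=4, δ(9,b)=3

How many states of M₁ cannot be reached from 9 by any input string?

2

Starting at 9 and following transitions, the reachable set is {1, 2, 3, 4, 6, 7, 8, 9}. That leaves 0, 5 unreachable — 2 in total.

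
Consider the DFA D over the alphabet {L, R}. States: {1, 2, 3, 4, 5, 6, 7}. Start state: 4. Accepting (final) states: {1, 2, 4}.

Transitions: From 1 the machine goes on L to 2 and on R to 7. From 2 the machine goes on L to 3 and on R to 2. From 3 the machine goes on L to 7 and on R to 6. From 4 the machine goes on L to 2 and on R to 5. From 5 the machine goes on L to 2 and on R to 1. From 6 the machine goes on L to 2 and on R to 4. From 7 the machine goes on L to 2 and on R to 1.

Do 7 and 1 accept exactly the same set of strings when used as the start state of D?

Every state is reachable, so we keep all 7.
P0 = {1,2,4} | {3,5,6,7}.
Refine {1,2,4} on symbol L: members go to different blocks, giving {1,4} and {2}.
Refine {3,5,6,7} on symbol L: members go to different blocks, giving {5,6,7} and {3}.
No further refinement is possible. Final partition (4 blocks): {1,4} | {5,6,7} | {2} | {3}.
7 and 1 end up in different blocks, so they are distinguishable. For instance, the string 'ε' is accepted from only 1.

No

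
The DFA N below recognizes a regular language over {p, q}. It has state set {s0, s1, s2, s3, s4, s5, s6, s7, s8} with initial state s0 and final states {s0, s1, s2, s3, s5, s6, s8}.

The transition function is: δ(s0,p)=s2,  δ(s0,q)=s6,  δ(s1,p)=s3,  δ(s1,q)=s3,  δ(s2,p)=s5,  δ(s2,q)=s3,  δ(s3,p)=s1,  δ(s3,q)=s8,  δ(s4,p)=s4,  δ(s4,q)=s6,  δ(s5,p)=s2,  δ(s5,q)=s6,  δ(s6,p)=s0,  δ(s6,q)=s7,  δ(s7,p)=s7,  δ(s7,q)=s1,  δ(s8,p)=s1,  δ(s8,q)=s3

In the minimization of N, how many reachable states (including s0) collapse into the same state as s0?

2

First remove the unreachable states {s4}; 8 states remain.
P0 = {s0,s1,s2,s3,s5,s6,s8} | {s7}.
Split {s0,s1,s2,s3,s5,s6,s8} by δ(·,q) → {s0,s1,s2,s3,s5,s8} and {s6}.
On input q, block {s0,s1,s2,s3,s5,s8} splits into {s1,s2,s3,s8} and {s0,s5}.
Refine {s1,s2,s3,s8} on symbol p: members go to different blocks, giving {s1,s3,s8} and {s2}.
No further refinement is possible. Final partition (5 blocks): {s1,s3,s8} | {s7} | {s6} | {s0,s5} | {s2}.
The equivalence class containing s0 is {s0,s5}, of size 2.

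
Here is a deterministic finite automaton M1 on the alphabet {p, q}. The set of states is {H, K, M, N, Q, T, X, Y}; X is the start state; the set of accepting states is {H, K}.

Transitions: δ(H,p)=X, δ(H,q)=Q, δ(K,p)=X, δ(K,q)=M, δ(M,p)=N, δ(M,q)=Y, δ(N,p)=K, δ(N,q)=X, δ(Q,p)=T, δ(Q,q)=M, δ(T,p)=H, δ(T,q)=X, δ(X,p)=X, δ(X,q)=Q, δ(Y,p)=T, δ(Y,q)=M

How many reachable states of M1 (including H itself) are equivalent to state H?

All states are reachable from the start state.
Initial partition by acceptance: {H,K} | {M,N,Q,T,X,Y}.
On input p, block {M,N,Q,T,X,Y} splits into {M,Q,X,Y} and {N,T}.
On input p, block {M,Q,X,Y} splits into {M,Q,Y} and {X}.
No further refinement is possible. Final partition (4 blocks): {H,K} | {M,Q,Y} | {N,T} | {X}.
The equivalence class containing H is {H,K}, of size 2.

2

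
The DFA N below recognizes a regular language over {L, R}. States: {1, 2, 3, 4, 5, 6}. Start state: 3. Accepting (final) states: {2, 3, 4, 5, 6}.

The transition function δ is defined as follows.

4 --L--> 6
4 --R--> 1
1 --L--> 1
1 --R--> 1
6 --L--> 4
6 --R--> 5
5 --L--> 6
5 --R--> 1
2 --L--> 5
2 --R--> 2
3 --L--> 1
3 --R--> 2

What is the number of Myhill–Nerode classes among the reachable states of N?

5

All states are reachable from the start state.
Initial partition by acceptance: {2,3,4,5,6} | {1}.
Split {2,3,4,5,6} by δ(·,L) → {2,4,5,6} and {3}.
Refine {2,4,5,6} on symbol R: members go to different blocks, giving {2,6} and {4,5}.
Split {2,6} by δ(·,R) → {2} and {6}.
The partition is now stable with 5 blocks: {2} | {1} | {3} | {4,5} | {6}.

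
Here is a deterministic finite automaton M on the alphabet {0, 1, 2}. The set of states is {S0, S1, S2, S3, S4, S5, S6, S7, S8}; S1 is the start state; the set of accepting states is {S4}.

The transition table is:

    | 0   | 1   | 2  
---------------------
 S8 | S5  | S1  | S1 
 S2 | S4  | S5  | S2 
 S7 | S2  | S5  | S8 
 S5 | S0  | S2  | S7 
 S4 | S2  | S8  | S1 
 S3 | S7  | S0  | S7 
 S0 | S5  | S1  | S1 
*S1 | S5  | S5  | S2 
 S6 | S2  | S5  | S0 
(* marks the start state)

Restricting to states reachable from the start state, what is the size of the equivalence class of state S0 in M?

Reachable states from the start: {S0,S1,S2,S4,S5,S7,S8}. Unreachable: {S3,S6} — drop them.
Start with accepting vs non-accepting: {S4} | {S0,S1,S2,S5,S7,S8}.
Split {S0,S1,S2,S5,S7,S8} by δ(·,0) → {S0,S1,S5,S7,S8} and {S2}.
On input 0, block {S0,S1,S5,S7,S8} splits into {S0,S1,S5,S8} and {S7}.
Refine {S0,S1,S5,S8} on symbol 1: members go to different blocks, giving {S0,S1,S8} and {S5}.
Split {S0,S1,S8} by δ(·,1) → {S0,S8} and {S1}.
Stable partition: {S4} | {S0,S8} | {S2} | {S7} | {S5} | {S1} — 6 equivalence classes.
State S0 belongs to the block {S0,S8}, which has 2 states.

2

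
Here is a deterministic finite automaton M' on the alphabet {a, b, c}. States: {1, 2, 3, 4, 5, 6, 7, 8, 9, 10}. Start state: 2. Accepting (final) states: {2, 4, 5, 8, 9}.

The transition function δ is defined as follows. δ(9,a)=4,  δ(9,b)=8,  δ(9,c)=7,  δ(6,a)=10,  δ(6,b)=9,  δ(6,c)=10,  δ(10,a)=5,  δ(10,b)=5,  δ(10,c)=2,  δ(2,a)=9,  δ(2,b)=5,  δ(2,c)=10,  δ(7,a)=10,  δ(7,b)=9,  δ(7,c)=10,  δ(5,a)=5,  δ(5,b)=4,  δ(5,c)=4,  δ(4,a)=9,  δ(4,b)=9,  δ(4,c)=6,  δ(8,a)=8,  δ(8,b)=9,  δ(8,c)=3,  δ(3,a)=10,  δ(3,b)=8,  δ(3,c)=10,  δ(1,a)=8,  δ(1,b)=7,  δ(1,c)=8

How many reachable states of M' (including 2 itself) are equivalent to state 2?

States {1} cannot be reached from the start state, so discard them.
P0 = {2,4,5,8,9} | {3,6,7,10}.
On input c, block {2,4,5,8,9} splits into {2,4,8,9} and {5}.
On input b, block {2,4,8,9} splits into {4,8,9} and {2}.
Split {3,6,7,10} by δ(·,a) → {3,6,7} and {10}.
No further refinement is possible. Final partition (5 blocks): {4,8,9} | {3,6,7} | {5} | {2} | {10}.
The equivalence class containing 2 is {2}, of size 1.

1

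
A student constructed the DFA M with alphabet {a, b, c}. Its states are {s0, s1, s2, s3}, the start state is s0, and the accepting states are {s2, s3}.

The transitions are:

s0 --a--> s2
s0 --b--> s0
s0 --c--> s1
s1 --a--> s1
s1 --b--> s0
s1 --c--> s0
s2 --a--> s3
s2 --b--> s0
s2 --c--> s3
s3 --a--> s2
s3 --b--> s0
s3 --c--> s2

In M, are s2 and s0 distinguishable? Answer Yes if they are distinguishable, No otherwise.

Initial partition by acceptance: {s2,s3} | {s0,s1}.
On input a, block {s0,s1} splits into {s0} and {s1}.
Stable partition: {s2,s3} | {s0} | {s1} — 3 equivalence classes.
s2 and s0 end up in different blocks, so they are distinguishable. For instance, the string 'ε' is accepted from only s2.

Yes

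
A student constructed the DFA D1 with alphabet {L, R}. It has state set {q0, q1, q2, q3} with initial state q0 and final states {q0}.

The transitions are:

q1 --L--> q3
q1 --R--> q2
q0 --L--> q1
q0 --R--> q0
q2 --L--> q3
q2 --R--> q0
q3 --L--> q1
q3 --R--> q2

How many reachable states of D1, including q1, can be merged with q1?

All states are reachable from the start state.
Initial partition by acceptance: {q0} | {q1,q2,q3}.
On input R, block {q1,q2,q3} splits into {q1,q3} and {q2}.
Stable partition: {q0} | {q1,q3} | {q2} — 3 equivalence classes.
State q1 belongs to the block {q1,q3}, which has 2 states.

2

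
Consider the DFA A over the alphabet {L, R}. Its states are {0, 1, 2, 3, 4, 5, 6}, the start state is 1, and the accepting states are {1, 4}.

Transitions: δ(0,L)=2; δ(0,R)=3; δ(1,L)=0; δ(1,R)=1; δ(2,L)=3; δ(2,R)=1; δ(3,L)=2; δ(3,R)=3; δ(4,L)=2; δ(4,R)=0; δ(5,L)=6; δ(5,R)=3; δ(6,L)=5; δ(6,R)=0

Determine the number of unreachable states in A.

BFS from 1 reaches {0, 1, 2, 3}; the 3 state(s) 4, 5, 6 are never visited.

3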